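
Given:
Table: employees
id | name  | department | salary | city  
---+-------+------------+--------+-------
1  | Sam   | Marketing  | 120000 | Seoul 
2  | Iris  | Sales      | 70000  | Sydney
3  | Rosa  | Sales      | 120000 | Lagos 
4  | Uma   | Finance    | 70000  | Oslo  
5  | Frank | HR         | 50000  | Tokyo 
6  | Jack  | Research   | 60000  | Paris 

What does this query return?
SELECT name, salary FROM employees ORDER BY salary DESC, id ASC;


Sorting by salary DESC, then id ASC for ties

6 rows:
Sam, 120000
Rosa, 120000
Iris, 70000
Uma, 70000
Jack, 60000
Frank, 50000


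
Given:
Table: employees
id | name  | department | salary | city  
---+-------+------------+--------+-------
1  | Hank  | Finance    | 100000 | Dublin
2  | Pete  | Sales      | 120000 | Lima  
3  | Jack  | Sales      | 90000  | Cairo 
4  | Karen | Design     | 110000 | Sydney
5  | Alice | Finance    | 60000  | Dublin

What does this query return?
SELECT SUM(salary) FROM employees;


SUM(salary) = 100000 + 120000 + 90000 + 110000 + 60000 = 480000

480000


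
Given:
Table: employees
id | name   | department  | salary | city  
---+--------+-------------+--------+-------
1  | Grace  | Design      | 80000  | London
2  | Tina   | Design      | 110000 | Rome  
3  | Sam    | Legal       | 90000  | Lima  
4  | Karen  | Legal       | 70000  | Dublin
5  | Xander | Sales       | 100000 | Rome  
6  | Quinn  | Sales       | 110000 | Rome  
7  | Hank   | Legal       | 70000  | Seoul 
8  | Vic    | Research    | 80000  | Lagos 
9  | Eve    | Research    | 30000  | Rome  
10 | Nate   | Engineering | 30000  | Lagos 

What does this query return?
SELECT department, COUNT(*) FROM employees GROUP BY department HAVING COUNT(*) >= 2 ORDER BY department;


Groups with count >= 2:
  Design: 2 -> PASS
  Legal: 3 -> PASS
  Research: 2 -> PASS
  Sales: 2 -> PASS
  Engineering: 1 -> filtered out


4 groups:
Design, 2
Legal, 3
Research, 2
Sales, 2


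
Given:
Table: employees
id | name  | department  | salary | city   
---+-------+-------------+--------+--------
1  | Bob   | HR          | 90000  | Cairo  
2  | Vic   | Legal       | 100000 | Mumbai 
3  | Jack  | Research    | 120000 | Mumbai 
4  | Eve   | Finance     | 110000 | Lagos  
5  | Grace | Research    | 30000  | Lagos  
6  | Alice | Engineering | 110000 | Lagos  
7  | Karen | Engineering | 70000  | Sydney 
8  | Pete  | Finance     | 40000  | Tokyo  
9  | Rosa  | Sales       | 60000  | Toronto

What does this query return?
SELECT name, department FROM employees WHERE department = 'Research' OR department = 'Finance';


Filtering: department = 'Research' OR 'Finance'
Matching: 4 rows

4 rows:
Jack, Research
Eve, Finance
Grace, Research
Pete, Finance


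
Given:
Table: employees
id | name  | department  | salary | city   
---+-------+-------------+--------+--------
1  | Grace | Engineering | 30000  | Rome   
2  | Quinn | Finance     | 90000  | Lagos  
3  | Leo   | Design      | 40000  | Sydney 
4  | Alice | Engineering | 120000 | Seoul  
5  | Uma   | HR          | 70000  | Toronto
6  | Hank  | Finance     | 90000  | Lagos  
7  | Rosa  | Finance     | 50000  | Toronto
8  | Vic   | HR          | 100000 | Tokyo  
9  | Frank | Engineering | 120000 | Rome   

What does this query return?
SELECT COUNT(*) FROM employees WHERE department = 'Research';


Counting rows where department = 'Research'


0


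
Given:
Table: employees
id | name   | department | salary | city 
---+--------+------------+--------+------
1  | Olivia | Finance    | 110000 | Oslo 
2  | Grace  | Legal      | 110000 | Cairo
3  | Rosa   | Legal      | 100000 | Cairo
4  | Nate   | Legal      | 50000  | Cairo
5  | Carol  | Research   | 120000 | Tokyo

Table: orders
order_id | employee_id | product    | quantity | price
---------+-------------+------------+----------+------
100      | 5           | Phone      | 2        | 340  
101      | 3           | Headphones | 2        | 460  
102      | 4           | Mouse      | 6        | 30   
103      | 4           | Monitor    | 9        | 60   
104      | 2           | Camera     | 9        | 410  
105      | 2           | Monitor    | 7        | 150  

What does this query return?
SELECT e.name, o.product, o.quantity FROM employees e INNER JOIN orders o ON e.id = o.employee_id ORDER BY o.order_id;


Joining employees.id = orders.employee_id:
  employee Carol (id=5) -> order Phone
  employee Rosa (id=3) -> order Headphones
  employee Nate (id=4) -> order Mouse
  employee Nate (id=4) -> order Monitor
  employee Grace (id=2) -> order Camera
  employee Grace (id=2) -> order Monitor


6 rows:
Carol, Phone, 2
Rosa, Headphones, 2
Nate, Mouse, 6
Nate, Monitor, 9
Grace, Camera, 9
Grace, Monitor, 7


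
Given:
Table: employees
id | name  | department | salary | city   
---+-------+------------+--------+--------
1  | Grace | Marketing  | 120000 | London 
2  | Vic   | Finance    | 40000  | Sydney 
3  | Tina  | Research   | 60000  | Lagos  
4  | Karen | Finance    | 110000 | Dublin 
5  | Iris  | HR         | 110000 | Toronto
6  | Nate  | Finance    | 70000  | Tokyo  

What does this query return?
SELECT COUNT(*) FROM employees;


COUNT(*) counts all rows

6


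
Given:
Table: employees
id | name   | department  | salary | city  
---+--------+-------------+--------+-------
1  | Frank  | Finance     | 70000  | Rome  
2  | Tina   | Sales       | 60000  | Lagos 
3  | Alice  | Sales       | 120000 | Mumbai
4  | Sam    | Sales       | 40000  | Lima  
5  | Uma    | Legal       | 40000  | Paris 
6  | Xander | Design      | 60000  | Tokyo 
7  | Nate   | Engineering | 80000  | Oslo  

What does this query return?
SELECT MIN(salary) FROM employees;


Salaries: 70000, 60000, 120000, 40000, 40000, 60000, 80000
MIN = 40000

40000


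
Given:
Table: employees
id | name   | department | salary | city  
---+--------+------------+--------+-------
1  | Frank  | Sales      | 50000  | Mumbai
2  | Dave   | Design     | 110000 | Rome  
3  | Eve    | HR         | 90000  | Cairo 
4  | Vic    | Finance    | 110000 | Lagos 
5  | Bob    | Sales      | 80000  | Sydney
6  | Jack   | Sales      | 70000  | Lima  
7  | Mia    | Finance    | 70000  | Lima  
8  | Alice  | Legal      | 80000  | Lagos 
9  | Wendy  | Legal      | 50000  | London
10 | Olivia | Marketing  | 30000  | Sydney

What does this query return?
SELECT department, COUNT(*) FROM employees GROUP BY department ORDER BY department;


Assigning each row to its department group:
  Frank -> Sales
  Dave -> Design
  Eve -> HR
  Vic -> Finance
  Bob -> Sales
  Jack -> Sales
  Mia -> Finance
  Alice -> Legal
  Wendy -> Legal
  Olivia -> Marketing


6 groups:
Design, 1
Finance, 2
HR, 1
Legal, 2
Marketing, 1
Sales, 3


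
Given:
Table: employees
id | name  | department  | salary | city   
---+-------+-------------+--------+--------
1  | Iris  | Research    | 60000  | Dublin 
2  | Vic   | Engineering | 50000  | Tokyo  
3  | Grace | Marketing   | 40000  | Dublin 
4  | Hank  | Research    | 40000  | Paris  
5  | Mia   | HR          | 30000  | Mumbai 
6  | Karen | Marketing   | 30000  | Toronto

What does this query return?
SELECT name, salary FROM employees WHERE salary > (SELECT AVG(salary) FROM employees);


Subquery: AVG(salary) = 41666.67
Filtering: salary > 41666.67
  Iris (60000) -> MATCH
  Vic (50000) -> MATCH


2 rows:
Iris, 60000
Vic, 50000


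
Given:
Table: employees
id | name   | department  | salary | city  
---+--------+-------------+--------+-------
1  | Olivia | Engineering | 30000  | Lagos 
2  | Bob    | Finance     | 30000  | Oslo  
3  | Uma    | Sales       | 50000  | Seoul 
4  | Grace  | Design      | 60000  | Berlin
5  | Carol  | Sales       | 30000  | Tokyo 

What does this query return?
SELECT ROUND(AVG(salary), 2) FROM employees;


SUM(salary) = 200000
COUNT = 5
ROUND(AVG, 2) = ROUND(200000 / 5, 2) = 40000.0

40000.0


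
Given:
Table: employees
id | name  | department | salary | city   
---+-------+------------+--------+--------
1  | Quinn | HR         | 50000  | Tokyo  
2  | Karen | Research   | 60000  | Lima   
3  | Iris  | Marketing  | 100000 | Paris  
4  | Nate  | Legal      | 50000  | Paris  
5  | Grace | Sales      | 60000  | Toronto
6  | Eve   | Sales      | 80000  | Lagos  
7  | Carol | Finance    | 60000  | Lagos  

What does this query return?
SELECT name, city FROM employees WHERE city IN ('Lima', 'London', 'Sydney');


Filtering: city IN ('Lima', 'London', 'Sydney')
Matching: 1 rows

1 rows:
Karen, Lima


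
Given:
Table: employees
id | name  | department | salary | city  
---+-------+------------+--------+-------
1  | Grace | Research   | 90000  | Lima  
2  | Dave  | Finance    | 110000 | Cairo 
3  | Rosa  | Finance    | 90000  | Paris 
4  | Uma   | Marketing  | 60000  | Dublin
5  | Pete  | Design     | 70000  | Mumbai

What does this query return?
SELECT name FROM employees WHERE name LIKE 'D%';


LIKE 'D%' matches names starting with 'D'
Matching: 1

1 rows:
Dave


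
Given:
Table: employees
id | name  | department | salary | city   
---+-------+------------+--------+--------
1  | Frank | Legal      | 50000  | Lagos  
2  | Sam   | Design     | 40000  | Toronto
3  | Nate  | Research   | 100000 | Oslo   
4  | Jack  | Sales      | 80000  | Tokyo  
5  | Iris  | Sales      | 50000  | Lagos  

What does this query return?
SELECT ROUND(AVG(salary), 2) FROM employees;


SUM(salary) = 320000
COUNT = 5
ROUND(AVG, 2) = ROUND(320000 / 5, 2) = 64000.0

64000.0


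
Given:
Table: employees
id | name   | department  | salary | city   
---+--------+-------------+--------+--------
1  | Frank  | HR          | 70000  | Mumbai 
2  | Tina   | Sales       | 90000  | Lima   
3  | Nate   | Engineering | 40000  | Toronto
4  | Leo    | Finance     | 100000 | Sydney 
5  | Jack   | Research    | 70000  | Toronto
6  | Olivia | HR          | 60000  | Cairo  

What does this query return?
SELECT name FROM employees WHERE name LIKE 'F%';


LIKE 'F%' matches names starting with 'F'
Matching: 1

1 rows:
Frank


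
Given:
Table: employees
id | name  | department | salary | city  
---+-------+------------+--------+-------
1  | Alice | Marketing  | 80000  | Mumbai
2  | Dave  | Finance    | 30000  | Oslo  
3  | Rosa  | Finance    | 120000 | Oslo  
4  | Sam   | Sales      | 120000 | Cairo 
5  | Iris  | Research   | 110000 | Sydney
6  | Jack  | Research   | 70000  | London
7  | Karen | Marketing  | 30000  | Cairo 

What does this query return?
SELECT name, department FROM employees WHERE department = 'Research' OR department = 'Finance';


Filtering: department = 'Research' OR 'Finance'
Matching: 4 rows

4 rows:
Dave, Finance
Rosa, Finance
Iris, Research
Jack, Research


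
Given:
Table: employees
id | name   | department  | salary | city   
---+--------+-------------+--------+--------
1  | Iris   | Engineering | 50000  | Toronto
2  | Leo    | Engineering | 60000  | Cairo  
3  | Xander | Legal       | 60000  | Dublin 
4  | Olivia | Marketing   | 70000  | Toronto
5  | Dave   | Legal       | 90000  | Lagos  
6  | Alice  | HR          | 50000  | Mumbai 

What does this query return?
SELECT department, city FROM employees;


Projecting columns: department, city

6 rows:
Engineering, Toronto
Engineering, Cairo
Legal, Dublin
Marketing, Toronto
Legal, Lagos
HR, Mumbai


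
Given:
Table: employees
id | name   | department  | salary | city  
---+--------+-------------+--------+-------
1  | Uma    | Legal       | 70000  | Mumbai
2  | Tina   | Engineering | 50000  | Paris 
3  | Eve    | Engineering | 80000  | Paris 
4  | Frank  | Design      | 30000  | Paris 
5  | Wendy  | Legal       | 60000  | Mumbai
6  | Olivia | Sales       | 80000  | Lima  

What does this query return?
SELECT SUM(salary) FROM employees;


SUM(salary) = 70000 + 50000 + 80000 + 30000 + 60000 + 80000 = 370000

370000


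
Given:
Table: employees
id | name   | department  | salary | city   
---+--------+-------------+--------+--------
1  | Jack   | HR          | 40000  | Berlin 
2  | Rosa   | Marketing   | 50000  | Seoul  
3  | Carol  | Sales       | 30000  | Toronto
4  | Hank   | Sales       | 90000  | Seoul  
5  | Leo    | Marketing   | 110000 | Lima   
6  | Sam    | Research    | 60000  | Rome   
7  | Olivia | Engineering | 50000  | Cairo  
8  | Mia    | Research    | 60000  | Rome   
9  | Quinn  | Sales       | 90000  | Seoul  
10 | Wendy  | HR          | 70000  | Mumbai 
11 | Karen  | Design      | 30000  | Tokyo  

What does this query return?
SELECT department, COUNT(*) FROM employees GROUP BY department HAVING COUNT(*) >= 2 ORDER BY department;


Groups with count >= 2:
  HR: 2 -> PASS
  Marketing: 2 -> PASS
  Research: 2 -> PASS
  Sales: 3 -> PASS
  Design: 1 -> filtered out
  Engineering: 1 -> filtered out


4 groups:
HR, 2
Marketing, 2
Research, 2
Sales, 3


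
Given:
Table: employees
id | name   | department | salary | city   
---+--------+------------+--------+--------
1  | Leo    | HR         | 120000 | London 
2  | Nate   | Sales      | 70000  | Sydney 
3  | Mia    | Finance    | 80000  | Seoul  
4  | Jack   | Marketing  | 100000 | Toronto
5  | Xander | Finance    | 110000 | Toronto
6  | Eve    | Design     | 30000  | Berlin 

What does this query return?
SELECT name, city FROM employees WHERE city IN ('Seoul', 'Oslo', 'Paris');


Filtering: city IN ('Seoul', 'Oslo', 'Paris')
Matching: 1 rows

1 rows:
Mia, Seoul


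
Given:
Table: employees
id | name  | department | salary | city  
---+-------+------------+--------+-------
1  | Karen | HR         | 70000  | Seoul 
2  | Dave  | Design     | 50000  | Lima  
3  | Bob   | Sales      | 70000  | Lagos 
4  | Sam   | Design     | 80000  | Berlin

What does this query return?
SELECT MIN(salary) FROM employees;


Salaries: 70000, 50000, 70000, 80000
MIN = 50000

50000


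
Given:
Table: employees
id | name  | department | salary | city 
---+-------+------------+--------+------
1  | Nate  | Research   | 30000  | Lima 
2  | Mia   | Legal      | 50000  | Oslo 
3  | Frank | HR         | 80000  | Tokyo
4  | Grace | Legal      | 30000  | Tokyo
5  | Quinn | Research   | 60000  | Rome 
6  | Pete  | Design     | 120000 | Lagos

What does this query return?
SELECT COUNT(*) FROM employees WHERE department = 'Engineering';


Counting rows where department = 'Engineering'


0


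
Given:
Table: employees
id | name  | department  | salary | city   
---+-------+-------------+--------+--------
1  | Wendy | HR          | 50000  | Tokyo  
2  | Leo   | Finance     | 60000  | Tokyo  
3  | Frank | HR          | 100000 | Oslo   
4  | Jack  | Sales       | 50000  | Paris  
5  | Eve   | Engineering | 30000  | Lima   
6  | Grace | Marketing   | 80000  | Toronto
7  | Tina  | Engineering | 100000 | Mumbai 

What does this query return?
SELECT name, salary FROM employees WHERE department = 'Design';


Filtering: department = 'Design'
Matching rows: 0

Empty result set (0 rows)


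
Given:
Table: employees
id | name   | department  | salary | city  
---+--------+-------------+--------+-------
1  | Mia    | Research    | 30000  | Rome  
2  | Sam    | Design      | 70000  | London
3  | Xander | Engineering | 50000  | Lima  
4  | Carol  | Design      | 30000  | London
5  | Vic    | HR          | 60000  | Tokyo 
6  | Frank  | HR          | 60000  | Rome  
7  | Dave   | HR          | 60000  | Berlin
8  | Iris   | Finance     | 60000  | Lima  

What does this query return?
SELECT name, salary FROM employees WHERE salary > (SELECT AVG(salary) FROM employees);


Subquery: AVG(salary) = 52500.0
Filtering: salary > 52500.0
  Sam (70000) -> MATCH
  Vic (60000) -> MATCH
  Frank (60000) -> MATCH
  Dave (60000) -> MATCH
  Iris (60000) -> MATCH


5 rows:
Sam, 70000
Vic, 60000
Frank, 60000
Dave, 60000
Iris, 60000


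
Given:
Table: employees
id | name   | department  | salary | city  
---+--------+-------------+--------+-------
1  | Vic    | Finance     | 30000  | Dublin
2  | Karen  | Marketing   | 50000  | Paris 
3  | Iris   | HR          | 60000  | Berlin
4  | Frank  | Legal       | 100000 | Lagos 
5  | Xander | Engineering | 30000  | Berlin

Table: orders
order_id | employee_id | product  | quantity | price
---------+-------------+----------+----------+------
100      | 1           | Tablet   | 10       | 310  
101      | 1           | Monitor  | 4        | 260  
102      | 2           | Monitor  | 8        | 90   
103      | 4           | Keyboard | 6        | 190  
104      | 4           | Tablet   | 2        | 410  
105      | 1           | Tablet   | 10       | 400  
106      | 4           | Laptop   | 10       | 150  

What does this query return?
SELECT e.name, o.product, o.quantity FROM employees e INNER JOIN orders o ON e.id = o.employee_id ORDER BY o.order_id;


Joining employees.id = orders.employee_id:
  employee Vic (id=1) -> order Tablet
  employee Vic (id=1) -> order Monitor
  employee Karen (id=2) -> order Monitor
  employee Frank (id=4) -> order Keyboard
  employee Frank (id=4) -> order Tablet
  employee Vic (id=1) -> order Tablet
  employee Frank (id=4) -> order Laptop


7 rows:
Vic, Tablet, 10
Vic, Monitor, 4
Karen, Monitor, 8
Frank, Keyboard, 6
Frank, Tablet, 2
Vic, Tablet, 10
Frank, Laptop, 10


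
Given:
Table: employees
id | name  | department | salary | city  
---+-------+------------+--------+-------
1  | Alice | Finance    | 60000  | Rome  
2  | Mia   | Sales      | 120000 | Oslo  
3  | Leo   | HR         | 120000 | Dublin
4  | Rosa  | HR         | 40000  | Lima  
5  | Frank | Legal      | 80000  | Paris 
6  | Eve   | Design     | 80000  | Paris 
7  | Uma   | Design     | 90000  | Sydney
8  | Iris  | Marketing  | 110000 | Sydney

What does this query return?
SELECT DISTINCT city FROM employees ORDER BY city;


All 'city' values (row order): Rome, Oslo, Dublin, Lima, Paris, Paris, Sydney, Sydney
Removing duplicates leaves 6 unique value(s).

6 values:
Dublin
Lima
Oslo
Paris
Rome
Sydney


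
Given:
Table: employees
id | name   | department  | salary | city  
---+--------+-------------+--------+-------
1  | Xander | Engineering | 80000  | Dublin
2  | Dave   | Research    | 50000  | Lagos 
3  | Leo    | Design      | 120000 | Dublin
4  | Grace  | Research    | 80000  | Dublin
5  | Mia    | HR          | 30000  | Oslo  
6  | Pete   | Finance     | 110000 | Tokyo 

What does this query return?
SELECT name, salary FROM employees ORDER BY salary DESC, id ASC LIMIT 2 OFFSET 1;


Sort by salary DESC (id ASC tiebreak), then skip 1 and take 2
Rows 2 through 3

2 rows:
Pete, 110000
Xander, 80000


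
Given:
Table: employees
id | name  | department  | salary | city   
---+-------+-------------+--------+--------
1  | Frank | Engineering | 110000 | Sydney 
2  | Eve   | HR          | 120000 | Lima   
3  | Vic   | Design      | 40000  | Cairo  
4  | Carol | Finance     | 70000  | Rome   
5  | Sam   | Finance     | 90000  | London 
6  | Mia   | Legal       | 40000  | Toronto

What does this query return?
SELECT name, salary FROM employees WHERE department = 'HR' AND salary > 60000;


Filtering: department = 'HR' AND salary > 60000
Matching: 1 rows

1 rows:
Eve, 120000


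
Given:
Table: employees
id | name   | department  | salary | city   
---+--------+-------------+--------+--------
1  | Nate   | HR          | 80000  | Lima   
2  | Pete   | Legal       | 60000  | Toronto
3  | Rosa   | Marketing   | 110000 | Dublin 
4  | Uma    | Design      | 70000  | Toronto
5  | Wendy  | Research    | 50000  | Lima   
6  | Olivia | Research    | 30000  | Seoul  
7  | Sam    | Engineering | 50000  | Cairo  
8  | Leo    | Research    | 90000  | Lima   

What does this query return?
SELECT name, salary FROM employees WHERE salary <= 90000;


Filtering: salary <= 90000
Matching: 7 rows

7 rows:
Nate, 80000
Pete, 60000
Uma, 70000
Wendy, 50000
Olivia, 30000
Sam, 50000
Leo, 90000


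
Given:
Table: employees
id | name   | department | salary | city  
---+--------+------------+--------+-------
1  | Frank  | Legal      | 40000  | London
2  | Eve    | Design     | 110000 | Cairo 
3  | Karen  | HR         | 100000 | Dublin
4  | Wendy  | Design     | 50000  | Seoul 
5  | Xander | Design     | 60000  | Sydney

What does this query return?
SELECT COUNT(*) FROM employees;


COUNT(*) counts all rows

5


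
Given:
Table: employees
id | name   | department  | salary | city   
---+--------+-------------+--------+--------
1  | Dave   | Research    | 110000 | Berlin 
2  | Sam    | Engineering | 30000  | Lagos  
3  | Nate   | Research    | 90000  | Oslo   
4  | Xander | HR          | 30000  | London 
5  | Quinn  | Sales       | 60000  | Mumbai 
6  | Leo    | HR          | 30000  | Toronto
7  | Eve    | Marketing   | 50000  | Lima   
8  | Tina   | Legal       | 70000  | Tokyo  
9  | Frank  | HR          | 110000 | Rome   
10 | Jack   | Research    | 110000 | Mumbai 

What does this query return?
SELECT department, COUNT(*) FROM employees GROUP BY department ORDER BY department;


Assigning each row to its department group:
  Dave -> Research
  Sam -> Engineering
  Nate -> Research
  Xander -> HR
  Quinn -> Sales
  Leo -> HR
  Eve -> Marketing
  Tina -> Legal
  Frank -> HR
  Jack -> Research


6 groups:
Engineering, 1
HR, 3
Legal, 1
Marketing, 1
Research, 3
Sales, 1


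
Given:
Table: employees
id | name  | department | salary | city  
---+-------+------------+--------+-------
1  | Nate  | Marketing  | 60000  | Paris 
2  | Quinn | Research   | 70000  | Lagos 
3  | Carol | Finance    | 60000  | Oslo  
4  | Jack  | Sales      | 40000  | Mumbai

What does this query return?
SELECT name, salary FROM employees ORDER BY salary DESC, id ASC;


Sorting by salary DESC, then id ASC for ties

4 rows:
Quinn, 70000
Nate, 60000
Carol, 60000
Jack, 40000


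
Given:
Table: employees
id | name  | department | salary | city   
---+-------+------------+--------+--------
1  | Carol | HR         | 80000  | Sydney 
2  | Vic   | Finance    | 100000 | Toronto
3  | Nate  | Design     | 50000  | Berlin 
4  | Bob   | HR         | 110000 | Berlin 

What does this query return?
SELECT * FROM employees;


SELECT * returns all 4 rows with all columns

4 rows:
1, Carol, HR, 80000, Sydney
2, Vic, Finance, 100000, Toronto
3, Nate, Design, 50000, Berlin
4, Bob, HR, 110000, Berlin


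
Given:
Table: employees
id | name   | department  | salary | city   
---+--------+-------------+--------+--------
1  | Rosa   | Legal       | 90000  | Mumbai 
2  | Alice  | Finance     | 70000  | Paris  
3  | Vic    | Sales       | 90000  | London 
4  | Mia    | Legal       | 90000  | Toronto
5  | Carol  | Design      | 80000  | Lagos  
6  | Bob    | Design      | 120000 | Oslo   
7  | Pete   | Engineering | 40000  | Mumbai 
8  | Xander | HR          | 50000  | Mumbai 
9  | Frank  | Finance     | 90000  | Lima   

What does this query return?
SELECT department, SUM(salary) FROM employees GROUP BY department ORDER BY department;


Summing salary within each department:
  Design: 80000 + 120000 = 200000
  Engineering: 40000 = 40000
  Finance: 70000 + 90000 = 160000
  HR: 50000 = 50000
  Legal: 90000 + 90000 = 180000
  Sales: 90000 = 90000


6 groups:
Design, 200000
Engineering, 40000
Finance, 160000
HR, 50000
Legal, 180000
Sales, 90000


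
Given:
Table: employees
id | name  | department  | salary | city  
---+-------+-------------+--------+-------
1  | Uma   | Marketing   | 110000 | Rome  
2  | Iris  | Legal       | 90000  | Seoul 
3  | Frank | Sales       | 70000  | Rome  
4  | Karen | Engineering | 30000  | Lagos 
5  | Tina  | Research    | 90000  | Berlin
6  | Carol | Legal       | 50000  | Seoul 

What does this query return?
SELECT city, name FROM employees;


Projecting columns: city, name

6 rows:
Rome, Uma
Seoul, Iris
Rome, Frank
Lagos, Karen
Berlin, Tina
Seoul, Carol


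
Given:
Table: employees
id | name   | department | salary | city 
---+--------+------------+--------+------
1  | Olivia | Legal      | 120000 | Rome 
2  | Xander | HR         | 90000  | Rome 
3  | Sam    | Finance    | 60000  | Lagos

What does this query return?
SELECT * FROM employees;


SELECT * returns all 3 rows with all columns

3 rows:
1, Olivia, Legal, 120000, Rome
2, Xander, HR, 90000, Rome
3, Sam, Finance, 60000, Lagos


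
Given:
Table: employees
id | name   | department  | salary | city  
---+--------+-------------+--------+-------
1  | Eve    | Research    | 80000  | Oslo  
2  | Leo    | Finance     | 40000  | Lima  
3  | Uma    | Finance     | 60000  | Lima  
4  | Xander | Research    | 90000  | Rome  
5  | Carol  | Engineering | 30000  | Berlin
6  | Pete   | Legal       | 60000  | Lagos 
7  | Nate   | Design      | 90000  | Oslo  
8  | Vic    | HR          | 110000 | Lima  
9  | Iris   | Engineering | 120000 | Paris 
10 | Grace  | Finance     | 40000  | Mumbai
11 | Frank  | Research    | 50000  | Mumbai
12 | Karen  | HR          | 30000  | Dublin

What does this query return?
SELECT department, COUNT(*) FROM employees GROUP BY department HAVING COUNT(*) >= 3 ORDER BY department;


Groups with count >= 3:
  Finance: 3 -> PASS
  Research: 3 -> PASS
  Design: 1 -> filtered out
  Engineering: 2 -> filtered out
  HR: 2 -> filtered out
  Legal: 1 -> filtered out


2 groups:
Finance, 3
Research, 3


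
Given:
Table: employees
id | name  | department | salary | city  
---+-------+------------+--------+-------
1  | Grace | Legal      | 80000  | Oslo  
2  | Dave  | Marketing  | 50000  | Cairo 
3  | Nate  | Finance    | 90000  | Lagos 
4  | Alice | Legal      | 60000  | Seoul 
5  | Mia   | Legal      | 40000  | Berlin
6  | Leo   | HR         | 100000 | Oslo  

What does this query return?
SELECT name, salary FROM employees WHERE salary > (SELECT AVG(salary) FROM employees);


Subquery: AVG(salary) = 70000.0
Filtering: salary > 70000.0
  Grace (80000) -> MATCH
  Nate (90000) -> MATCH
  Leo (100000) -> MATCH


3 rows:
Grace, 80000
Nate, 90000
Leo, 100000


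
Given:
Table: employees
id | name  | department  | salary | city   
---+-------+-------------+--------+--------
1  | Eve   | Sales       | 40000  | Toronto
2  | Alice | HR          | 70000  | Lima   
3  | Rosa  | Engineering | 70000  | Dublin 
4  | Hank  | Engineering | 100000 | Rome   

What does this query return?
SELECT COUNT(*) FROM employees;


COUNT(*) counts all rows

4


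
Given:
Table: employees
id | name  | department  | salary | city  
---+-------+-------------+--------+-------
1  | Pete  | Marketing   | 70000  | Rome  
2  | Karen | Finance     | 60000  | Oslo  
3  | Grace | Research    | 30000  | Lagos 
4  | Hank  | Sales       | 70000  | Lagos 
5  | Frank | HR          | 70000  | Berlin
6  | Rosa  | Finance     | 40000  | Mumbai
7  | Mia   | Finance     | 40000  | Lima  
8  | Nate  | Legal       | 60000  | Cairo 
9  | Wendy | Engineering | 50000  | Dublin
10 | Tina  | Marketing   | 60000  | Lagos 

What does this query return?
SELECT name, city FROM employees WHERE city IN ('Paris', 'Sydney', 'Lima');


Filtering: city IN ('Paris', 'Sydney', 'Lima')
Matching: 1 rows

1 rows:
Mia, Lima


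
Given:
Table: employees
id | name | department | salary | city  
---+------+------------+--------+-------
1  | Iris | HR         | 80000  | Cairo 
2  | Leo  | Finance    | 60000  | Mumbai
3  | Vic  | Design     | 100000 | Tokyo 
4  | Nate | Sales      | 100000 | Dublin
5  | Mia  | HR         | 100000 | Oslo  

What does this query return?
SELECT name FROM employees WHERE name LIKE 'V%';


LIKE 'V%' matches names starting with 'V'
Matching: 1

1 rows:
Vic


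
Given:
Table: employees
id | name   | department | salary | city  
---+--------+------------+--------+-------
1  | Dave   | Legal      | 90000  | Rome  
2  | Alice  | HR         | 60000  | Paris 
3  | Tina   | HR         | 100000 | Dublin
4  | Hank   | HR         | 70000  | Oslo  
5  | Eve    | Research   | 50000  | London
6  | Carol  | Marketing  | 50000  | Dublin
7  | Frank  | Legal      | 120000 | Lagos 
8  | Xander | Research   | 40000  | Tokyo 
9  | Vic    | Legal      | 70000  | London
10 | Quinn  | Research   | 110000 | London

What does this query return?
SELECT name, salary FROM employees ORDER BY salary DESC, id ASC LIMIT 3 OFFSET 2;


Sort by salary DESC (id ASC tiebreak), then skip 2 and take 3
Rows 3 through 5

3 rows:
Tina, 100000
Dave, 90000
Hank, 70000


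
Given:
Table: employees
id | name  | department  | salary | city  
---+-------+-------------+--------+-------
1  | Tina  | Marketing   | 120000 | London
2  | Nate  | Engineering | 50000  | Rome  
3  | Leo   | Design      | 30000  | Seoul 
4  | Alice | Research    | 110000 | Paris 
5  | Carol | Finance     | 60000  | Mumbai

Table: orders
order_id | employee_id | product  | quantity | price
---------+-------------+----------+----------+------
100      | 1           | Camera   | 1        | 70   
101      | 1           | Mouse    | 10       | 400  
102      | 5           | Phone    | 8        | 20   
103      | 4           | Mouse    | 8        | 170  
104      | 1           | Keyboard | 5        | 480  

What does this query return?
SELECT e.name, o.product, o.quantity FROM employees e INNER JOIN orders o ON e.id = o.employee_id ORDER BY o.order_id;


Joining employees.id = orders.employee_id:
  employee Tina (id=1) -> order Camera
  employee Tina (id=1) -> order Mouse
  employee Carol (id=5) -> order Phone
  employee Alice (id=4) -> order Mouse
  employee Tina (id=1) -> order Keyboard


5 rows:
Tina, Camera, 1
Tina, Mouse, 10
Carol, Phone, 8
Alice, Mouse, 8
Tina, Keyboard, 5


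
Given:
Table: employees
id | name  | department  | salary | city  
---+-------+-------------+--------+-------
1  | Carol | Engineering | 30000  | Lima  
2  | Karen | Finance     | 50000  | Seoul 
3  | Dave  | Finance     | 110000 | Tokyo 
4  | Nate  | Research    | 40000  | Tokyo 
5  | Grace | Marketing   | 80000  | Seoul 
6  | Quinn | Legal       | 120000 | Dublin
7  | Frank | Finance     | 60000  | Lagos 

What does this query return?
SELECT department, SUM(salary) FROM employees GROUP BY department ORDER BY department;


Summing salary within each department:
  Engineering: 30000 = 30000
  Finance: 50000 + 110000 + 60000 = 220000
  Legal: 120000 = 120000
  Marketing: 80000 = 80000
  Research: 40000 = 40000


5 groups:
Engineering, 30000
Finance, 220000
Legal, 120000
Marketing, 80000
Research, 40000


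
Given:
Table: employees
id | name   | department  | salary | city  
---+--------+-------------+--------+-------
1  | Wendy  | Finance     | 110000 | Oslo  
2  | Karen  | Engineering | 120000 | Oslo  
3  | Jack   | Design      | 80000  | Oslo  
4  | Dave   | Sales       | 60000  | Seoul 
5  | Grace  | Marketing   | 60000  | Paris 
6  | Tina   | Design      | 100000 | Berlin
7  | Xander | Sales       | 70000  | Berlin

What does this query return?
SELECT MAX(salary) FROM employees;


Salaries: 110000, 120000, 80000, 60000, 60000, 100000, 70000
MAX = 120000

120000


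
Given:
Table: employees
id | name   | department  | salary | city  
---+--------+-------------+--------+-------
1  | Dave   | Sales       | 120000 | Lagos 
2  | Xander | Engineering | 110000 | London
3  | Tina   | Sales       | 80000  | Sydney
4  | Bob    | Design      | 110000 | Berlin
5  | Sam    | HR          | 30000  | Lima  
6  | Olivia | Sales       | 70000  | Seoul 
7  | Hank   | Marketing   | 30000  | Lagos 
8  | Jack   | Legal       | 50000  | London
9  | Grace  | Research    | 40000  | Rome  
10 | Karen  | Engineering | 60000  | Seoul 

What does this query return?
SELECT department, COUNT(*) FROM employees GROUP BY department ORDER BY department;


Assigning each row to its department group:
  Dave -> Sales
  Xander -> Engineering
  Tina -> Sales
  Bob -> Design
  Sam -> HR
  Olivia -> Sales
  Hank -> Marketing
  Jack -> Legal
  Grace -> Research
  Karen -> Engineering


7 groups:
Design, 1
Engineering, 2
HR, 1
Legal, 1
Marketing, 1
Research, 1
Sales, 3


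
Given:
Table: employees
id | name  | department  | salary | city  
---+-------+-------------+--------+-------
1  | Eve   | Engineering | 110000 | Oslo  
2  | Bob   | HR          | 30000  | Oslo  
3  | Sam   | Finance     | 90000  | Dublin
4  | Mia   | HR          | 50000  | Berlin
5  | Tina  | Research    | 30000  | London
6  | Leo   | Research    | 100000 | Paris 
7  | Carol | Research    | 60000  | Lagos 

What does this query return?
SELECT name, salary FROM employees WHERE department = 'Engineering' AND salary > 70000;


Filtering: department = 'Engineering' AND salary > 70000
Matching: 1 rows

1 rows:
Eve, 110000


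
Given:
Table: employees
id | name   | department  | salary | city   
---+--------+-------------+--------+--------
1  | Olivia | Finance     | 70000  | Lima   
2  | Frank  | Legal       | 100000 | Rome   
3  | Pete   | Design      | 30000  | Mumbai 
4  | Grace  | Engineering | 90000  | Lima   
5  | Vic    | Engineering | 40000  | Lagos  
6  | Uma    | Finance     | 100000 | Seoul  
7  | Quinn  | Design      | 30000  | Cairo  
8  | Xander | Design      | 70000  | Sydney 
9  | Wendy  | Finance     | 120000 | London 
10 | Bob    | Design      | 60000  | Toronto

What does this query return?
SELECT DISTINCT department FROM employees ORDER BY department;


All 'department' values (row order): Finance, Legal, Design, Engineering, Engineering, Finance, Design, Design, Finance, Design
Removing duplicates leaves 4 unique value(s).

4 values:
Design
Engineering
Finance
Legal


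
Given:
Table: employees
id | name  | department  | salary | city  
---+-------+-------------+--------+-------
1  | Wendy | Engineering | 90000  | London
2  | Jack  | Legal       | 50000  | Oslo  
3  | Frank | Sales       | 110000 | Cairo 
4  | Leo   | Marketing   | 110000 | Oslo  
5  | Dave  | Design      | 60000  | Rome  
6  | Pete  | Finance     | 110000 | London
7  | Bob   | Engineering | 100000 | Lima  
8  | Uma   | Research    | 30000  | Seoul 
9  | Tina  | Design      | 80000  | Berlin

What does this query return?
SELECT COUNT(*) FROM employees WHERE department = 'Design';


Counting rows where department = 'Design'
  Dave -> MATCH
  Tina -> MATCH


2


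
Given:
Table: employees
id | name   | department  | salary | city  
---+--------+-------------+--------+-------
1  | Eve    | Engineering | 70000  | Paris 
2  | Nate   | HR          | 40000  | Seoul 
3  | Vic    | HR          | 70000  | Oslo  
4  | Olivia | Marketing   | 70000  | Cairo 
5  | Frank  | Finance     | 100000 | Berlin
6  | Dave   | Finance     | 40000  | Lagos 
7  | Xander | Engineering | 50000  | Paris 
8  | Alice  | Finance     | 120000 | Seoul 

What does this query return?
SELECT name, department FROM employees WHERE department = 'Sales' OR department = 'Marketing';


Filtering: department = 'Sales' OR 'Marketing'
Matching: 1 rows

1 rows:
Olivia, Marketing


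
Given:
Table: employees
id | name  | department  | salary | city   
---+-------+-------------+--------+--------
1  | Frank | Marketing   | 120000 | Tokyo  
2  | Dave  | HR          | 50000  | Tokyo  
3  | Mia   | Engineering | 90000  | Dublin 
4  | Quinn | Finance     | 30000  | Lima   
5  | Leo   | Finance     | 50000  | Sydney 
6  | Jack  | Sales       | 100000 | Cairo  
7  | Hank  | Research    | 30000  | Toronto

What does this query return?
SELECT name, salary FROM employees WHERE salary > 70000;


Filtering: salary > 70000
Matching: 3 rows

3 rows:
Frank, 120000
Mia, 90000
Jack, 100000


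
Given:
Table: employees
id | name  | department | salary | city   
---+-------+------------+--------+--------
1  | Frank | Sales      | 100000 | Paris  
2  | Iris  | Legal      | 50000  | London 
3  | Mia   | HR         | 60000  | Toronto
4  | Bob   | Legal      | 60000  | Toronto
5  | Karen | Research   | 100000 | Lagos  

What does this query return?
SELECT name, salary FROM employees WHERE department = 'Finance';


Filtering: department = 'Finance'
Matching rows: 0

Empty result set (0 rows)


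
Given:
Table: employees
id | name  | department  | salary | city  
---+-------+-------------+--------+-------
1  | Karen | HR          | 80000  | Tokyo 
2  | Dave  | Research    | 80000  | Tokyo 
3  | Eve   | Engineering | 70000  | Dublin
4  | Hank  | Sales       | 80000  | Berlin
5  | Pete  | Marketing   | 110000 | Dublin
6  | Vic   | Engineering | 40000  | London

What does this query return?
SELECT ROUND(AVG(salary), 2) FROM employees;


SUM(salary) = 460000
COUNT = 6
ROUND(AVG, 2) = ROUND(460000 / 6, 2) = 76666.67

76666.67


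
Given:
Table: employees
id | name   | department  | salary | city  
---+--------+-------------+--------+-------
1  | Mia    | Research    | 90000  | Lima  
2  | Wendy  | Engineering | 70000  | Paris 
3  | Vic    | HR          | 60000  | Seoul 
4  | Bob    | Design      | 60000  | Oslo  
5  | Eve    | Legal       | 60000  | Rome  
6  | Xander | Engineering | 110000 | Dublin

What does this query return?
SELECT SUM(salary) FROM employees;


SUM(salary) = 90000 + 70000 + 60000 + 60000 + 60000 + 110000 = 450000

450000


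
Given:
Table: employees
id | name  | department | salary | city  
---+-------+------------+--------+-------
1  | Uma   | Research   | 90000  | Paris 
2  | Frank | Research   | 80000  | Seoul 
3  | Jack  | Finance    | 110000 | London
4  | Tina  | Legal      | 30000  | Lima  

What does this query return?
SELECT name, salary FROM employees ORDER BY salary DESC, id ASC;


Sorting by salary DESC, then id ASC for ties

4 rows:
Jack, 110000
Uma, 90000
Frank, 80000
Tina, 30000


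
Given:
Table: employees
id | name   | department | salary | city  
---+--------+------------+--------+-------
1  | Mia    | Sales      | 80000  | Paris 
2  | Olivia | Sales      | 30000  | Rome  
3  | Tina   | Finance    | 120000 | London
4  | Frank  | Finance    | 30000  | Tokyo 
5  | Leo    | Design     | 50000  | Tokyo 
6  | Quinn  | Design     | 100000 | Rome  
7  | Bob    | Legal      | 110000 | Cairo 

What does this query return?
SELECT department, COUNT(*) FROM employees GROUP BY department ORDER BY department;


Assigning each row to its department group:
  Mia -> Sales
  Olivia -> Sales
  Tina -> Finance
  Frank -> Finance
  Leo -> Design
  Quinn -> Design
  Bob -> Legal


4 groups:
Design, 2
Finance, 2
Legal, 1
Sales, 2


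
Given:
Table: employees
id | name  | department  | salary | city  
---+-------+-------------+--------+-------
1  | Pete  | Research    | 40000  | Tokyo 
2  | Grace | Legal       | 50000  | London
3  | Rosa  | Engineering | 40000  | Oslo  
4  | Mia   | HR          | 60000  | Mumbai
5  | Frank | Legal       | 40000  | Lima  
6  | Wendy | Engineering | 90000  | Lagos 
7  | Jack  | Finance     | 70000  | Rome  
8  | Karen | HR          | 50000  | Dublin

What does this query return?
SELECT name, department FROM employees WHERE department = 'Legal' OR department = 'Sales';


Filtering: department = 'Legal' OR 'Sales'
Matching: 2 rows

2 rows:
Grace, Legal
Frank, Legal


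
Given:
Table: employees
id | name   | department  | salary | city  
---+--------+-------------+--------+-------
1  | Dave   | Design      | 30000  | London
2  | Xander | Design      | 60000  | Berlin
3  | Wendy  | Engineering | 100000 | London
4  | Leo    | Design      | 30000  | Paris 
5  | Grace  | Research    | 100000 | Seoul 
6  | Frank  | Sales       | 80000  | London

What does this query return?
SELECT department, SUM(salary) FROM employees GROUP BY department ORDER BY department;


Summing salary within each department:
  Design: 30000 + 60000 + 30000 = 120000
  Engineering: 100000 = 100000
  Research: 100000 = 100000
  Sales: 80000 = 80000


4 groups:
Design, 120000
Engineering, 100000
Research, 100000
Sales, 80000


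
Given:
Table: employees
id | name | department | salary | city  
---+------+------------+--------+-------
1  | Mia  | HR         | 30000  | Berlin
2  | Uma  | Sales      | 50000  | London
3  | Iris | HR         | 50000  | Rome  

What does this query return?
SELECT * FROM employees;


SELECT * returns all 3 rows with all columns

3 rows:
1, Mia, HR, 30000, Berlin
2, Uma, Sales, 50000, London
3, Iris, HR, 50000, Rome


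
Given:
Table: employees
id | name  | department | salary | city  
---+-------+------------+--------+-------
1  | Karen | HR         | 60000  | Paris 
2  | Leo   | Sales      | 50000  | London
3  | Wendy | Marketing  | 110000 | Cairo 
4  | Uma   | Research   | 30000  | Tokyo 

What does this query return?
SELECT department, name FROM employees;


Projecting columns: department, name

4 rows:
HR, Karen
Sales, Leo
Marketing, Wendy
Research, Uma


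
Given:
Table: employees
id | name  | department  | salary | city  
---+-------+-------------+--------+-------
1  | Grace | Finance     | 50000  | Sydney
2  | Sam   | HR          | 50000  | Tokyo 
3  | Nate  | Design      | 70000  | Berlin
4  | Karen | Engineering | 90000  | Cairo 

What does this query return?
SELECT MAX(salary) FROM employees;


Salaries: 50000, 50000, 70000, 90000
MAX = 90000

90000
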